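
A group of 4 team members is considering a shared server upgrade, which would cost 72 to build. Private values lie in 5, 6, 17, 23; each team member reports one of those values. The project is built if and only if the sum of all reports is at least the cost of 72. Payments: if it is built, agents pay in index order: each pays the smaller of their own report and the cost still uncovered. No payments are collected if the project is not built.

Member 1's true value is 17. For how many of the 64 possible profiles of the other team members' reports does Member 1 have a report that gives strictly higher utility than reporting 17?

1

Others report (23, 23, 23): truth gives 0; report 5 gives 12 > 0. Violating.
Others report (5, 5, 5): truth gives 0; no alternative beats it.
Others report (5, 5, 6): truth gives 0; no alternative beats it.
(Checking all 64 profiles: 1 has a profitable deviation, 63 do not.)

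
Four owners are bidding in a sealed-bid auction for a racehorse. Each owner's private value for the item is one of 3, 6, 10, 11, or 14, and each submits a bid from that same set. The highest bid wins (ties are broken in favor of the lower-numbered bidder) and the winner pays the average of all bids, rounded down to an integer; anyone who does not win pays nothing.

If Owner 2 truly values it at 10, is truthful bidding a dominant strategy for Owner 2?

Consider the case where Owner 1 bids 3, Owner 3 bids 3 and Owner 4 bids 3.
Truthful bid 10: wins, pays 4, utility 10 - 4 = 6.
Bid 6 instead: wins, pays 3, utility 10 - 3 = 7.
Since 7 > 6, bidding 6 is strictly better here, so truthful bidding is not dominant.

No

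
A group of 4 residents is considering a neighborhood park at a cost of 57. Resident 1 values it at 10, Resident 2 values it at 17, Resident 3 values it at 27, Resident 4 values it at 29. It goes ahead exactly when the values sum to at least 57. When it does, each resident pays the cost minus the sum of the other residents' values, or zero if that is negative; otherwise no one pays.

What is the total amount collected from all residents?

4

Total value 83 ≥ cost 57, so it is built.
Resident 1: others sum to 73; max(0, 57 - 73) = 0.
Resident 2: others sum to 66; max(0, 57 - 66) = 0.
Resident 3: others sum to 56; max(0, 57 - 56) = 1.
Resident 4: others sum to 54; max(0, 57 - 54) = 3.
Total collected = 0 + 0 + 1 + 3 = 4.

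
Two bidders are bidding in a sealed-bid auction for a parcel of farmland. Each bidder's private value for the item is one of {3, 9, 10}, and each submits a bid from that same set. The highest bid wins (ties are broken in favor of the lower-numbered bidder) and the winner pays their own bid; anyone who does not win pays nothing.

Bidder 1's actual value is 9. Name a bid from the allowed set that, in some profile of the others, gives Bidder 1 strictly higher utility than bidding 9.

Suppose Bidder 2 bids 3.
Bid 9: wins, pays 9, utility 9 - 9 = 0.
Bid 3: wins, pays 3, utility 9 - 3 = 6.
So bidding 3 beats truth here (6 > 0).

3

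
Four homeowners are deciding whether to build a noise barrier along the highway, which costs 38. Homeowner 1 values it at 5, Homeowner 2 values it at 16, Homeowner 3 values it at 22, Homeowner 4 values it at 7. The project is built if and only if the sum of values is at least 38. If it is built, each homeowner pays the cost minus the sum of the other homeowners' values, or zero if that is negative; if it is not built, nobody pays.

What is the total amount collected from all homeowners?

Total value 50 ≥ cost 38, so it is built.
Homeowner 1: others sum to 45; max(0, 38 - 45) = 0.
Homeowner 2: others sum to 34; max(0, 38 - 34) = 4.
Homeowner 3: others sum to 28; max(0, 38 - 28) = 10.
Homeowner 4: others sum to 43; max(0, 38 - 43) = 0.
Total collected = 0 + 4 + 10 + 0 = 14.

14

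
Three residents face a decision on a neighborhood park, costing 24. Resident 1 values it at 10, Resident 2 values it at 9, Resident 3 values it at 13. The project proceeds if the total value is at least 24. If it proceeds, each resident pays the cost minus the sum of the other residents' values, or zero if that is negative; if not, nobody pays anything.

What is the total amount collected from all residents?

Total value 32 ≥ cost 24, so it is built.
Resident 1: others sum to 22; max(0, 24 - 22) = 2.
Resident 2: others sum to 23; max(0, 24 - 23) = 1.
Resident 3: others sum to 19; max(0, 24 - 19) = 5.
Total collected = 2 + 1 + 5 = 8.

8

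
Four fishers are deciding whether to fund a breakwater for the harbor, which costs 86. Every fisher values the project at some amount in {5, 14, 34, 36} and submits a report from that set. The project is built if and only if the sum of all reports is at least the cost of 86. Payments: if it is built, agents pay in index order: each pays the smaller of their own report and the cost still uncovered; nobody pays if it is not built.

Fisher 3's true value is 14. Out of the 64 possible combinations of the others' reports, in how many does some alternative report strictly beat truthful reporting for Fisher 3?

Others report (14, 34, 34): truth gives 0; report 5 gives 9 > 0. Violating.
Others report (14, 34, 36): truth gives 0; report 5 gives 9 > 0. Violating.
Others report (14, 36, 34): truth gives 0; report 5 gives 9 > 0. Violating.
Others report (14, 36, 36): truth gives 0; report 5 gives 9 > 0. Violating.
Others report (5, 5, 5): truth gives 0; no alternative beats it.
Others report (5, 5, 14): truth gives 0; no alternative beats it.
(Checking all 64 profiles: 20 have a profitable deviation, 44 do not.)

20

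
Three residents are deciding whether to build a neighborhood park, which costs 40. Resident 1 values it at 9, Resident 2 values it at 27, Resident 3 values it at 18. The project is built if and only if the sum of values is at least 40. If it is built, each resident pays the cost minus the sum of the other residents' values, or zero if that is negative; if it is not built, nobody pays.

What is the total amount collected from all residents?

Total value 54 ≥ cost 40, so it is built.
Resident 1: others sum to 45; max(0, 40 - 45) = 0.
Resident 2: others sum to 27; max(0, 40 - 27) = 13.
Resident 3: others sum to 36; max(0, 40 - 36) = 4.
Total collected = 0 + 13 + 4 = 17.

17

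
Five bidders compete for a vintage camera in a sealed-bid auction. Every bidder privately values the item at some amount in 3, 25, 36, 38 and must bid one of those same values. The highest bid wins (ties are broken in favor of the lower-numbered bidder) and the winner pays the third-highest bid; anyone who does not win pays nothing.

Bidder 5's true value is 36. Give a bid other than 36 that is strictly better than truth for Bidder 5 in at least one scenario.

38

Suppose Bidder 1 bids 3, Bidder 2 bids 3, Bidder 3 bids 3 and Bidder 4 bids 36.
Bid 36: loses, pays 0, utility 0.
Bid 38: wins, pays 3, utility 36 - 3 = 33.
So bidding 38 beats truth here (33 > 0).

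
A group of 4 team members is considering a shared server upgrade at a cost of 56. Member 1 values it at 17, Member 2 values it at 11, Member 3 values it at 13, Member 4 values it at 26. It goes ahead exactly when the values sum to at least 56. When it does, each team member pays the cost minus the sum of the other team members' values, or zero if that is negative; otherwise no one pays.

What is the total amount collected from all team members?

Total value 67 ≥ cost 56, so it is built.
Member 1: others sum to 50; max(0, 56 - 50) = 6.
Member 2: others sum to 56; max(0, 56 - 56) = 0.
Member 3: others sum to 54; max(0, 56 - 54) = 2.
Member 4: others sum to 41; max(0, 56 - 41) = 15.
Total collected = 6 + 0 + 2 + 15 = 23.

23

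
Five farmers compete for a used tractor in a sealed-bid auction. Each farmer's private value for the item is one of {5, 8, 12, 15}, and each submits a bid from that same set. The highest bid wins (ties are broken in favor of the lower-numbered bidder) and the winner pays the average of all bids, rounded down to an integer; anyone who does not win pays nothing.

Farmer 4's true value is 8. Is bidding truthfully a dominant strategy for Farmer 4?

Consider the case where Farmer 1 bids 5, Farmer 2 bids 5, Farmer 3 bids 5 and Farmer 5 bids 12.
Truthful bid 8: loses, pays 0, utility 0.
Bid 12 instead: wins, pays 7, utility 8 - 7 = 1.
Since 1 > 0, bidding 12 is strictly better here, so truthful bidding is not dominant.

No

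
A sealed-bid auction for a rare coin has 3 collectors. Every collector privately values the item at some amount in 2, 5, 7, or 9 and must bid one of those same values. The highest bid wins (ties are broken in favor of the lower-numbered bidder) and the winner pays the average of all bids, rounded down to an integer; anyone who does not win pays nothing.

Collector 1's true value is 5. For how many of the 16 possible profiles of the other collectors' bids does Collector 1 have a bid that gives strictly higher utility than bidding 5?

Others bid (2, 2): truth gives 2; bid 2 gives 3 > 2. Violating.
Others bid (2, 5): truth gives 1; no alternative beats it.
Others bid (2, 7): truth gives 0; no alternative beats it.
(Checking all 16 profiles: 1 has a profitable deviation, 15 do not.)

1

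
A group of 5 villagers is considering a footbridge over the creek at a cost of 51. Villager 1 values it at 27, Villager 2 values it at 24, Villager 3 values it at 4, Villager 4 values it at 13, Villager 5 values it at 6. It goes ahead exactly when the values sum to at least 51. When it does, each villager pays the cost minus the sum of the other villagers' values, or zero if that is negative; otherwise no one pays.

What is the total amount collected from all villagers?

Total value 74 ≥ cost 51, so it is built.
Villager 1: others sum to 47; max(0, 51 - 47) = 4.
Villager 2: others sum to 50; max(0, 51 - 50) = 1.
Villager 3: others sum to 70; max(0, 51 - 70) = 0.
Villager 4: others sum to 61; max(0, 51 - 61) = 0.
Villager 5: others sum to 68; max(0, 51 - 68) = 0.
Total collected = 4 + 1 + 0 + 0 + 0 = 5.

5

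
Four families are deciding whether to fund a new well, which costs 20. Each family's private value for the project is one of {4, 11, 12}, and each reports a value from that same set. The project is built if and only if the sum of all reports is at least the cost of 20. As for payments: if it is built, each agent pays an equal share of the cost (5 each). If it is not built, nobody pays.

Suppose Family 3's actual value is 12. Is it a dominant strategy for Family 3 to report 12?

Check each profile of the others' reports and compare truth against every alternative report.
Others report (4, 4, 4): truth gives 7, best alternative gives 7.
Others report (4, 4, 11): truth gives 7, best alternative gives 7.
Others report (4, 4, 12): truth gives 7, best alternative gives 7.
Others report (4, 11, 4): truth gives 7, best alternative gives 7.
Others report (4, 11, 11): truth gives 7, best alternative gives 7.
Others report (4, 11, 12): truth gives 7, best alternative gives 7.
(Remaining 21 profiles checked similarly; truth is weakly best in each.)
In every case the truthful report is at least as good as any alternative, so it is a dominant strategy.

Yes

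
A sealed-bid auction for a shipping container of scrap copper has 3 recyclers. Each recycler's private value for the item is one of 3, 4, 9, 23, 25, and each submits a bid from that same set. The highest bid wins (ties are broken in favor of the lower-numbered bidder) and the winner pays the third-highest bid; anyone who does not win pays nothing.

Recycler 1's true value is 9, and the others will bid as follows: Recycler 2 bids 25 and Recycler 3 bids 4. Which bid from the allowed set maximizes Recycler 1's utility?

Bid 3: loses, pays 0, utility 0.
Bid 4: loses, pays 0, utility 0.
Bid 9: loses, pays 0, utility 0.
Bid 23: loses, pays 0, utility 0.
Bid 25: wins, pays 4, utility 9 - 4 = 5.
The best choice is 25 with utility 5.

25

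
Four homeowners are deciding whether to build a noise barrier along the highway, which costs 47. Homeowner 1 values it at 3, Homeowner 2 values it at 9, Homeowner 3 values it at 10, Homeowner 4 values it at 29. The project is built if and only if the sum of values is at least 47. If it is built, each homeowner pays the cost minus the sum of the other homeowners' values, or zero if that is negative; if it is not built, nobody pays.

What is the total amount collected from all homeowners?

36

Total value 51 ≥ cost 47, so it is built.
Homeowner 1: others sum to 48; max(0, 47 - 48) = 0.
Homeowner 2: others sum to 42; max(0, 47 - 42) = 5.
Homeowner 3: others sum to 41; max(0, 47 - 41) = 6.
Homeowner 4: others sum to 22; max(0, 47 - 22) = 25.
Total collected = 0 + 5 + 6 + 25 = 36.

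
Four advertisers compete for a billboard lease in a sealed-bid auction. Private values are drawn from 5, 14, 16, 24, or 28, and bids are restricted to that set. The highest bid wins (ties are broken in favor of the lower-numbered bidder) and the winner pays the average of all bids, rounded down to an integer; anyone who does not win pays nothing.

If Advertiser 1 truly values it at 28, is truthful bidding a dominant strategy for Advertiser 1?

Consider the case where Advertiser 2 bids 5, Advertiser 3 bids 5 and Advertiser 4 bids 5.
Truthful bid 28: wins, pays 10, utility 28 - 10 = 18.
Bid 5 instead: wins, pays 5, utility 28 - 5 = 23.
Since 23 > 18, bidding 5 is strictly better here, so truthful bidding is not dominant.

No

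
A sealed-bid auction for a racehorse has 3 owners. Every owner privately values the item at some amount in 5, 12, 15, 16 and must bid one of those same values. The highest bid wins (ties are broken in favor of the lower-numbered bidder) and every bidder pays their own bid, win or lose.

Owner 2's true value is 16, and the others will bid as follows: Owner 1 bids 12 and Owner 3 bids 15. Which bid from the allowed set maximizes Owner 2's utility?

15

Bid 5: loses but pays 5, utility -5.
Bid 12: loses but pays 12, utility -12.
Bid 15: wins, pays 15, utility 16 - 15 = 1.
Bid 16: wins, pays 16, utility 16 - 16 = 0.
The best choice is 15 with utility 1.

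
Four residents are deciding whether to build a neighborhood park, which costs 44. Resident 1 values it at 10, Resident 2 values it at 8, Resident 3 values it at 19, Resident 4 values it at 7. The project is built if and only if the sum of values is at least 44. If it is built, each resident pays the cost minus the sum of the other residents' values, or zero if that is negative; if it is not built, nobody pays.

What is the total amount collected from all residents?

Total value 44 ≥ cost 44, so it is built.
Resident 1: others sum to 34; max(0, 44 - 34) = 10.
Resident 2: others sum to 36; max(0, 44 - 36) = 8.
Resident 3: others sum to 25; max(0, 44 - 25) = 19.
Resident 4: others sum to 37; max(0, 44 - 37) = 7.
Total collected = 10 + 8 + 19 + 7 = 44.

44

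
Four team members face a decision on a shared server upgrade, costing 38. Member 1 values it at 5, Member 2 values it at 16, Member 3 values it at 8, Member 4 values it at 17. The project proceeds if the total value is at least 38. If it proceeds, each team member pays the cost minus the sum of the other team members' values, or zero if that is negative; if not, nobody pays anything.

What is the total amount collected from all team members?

17

Total value 46 ≥ cost 38, so it is built.
Member 1: others sum to 41; max(0, 38 - 41) = 0.
Member 2: others sum to 30; max(0, 38 - 30) = 8.
Member 3: others sum to 38; max(0, 38 - 38) = 0.
Member 4: others sum to 29; max(0, 38 - 29) = 9.
Total collected = 0 + 8 + 0 + 9 = 17.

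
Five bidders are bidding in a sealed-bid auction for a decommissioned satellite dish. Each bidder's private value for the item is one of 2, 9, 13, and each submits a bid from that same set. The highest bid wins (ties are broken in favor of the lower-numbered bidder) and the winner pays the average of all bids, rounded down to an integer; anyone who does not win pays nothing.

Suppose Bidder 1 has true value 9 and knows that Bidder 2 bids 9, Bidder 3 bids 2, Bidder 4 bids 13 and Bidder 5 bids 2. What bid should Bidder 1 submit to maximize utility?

13

Bid 2: loses, pays 0, utility 0.
Bid 9: loses, pays 0, utility 0.
Bid 13: wins, pays 7, utility 9 - 7 = 2.
The best choice is 13 with utility 2.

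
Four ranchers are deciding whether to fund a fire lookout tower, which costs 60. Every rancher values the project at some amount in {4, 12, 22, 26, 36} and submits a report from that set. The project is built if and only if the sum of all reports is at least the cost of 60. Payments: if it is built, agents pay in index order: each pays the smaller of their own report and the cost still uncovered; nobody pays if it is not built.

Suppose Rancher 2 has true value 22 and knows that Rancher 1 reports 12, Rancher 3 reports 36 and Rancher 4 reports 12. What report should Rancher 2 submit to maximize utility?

Report 4: project built, pays 4, utility 22 - 4 = 18.
Report 12: project built, pays 12, utility 22 - 12 = 10.
Report 22: project built, pays 22, utility 22 - 22 = 0.
Report 26: project built, pays 26, utility 22 - 26 = -4.
Report 36: project built, pays 36, utility 22 - 36 = -14.
The best choice is 4 with utility 18.

4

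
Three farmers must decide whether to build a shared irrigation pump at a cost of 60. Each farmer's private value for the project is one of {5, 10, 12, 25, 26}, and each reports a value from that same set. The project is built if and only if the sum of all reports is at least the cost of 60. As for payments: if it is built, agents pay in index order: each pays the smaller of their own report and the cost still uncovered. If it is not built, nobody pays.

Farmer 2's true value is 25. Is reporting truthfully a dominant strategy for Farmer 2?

Consider the case where Farmer 1 reports 25 and Farmer 3 reports 25.
Truthful report 25: project built, pays 25, utility 25 - 25 = 0.
Report 10 instead: project built, pays 10, utility 25 - 10 = 15.
Since 15 > 0, reporting 10 is strictly better here, so truthful reporting is not dominant.

No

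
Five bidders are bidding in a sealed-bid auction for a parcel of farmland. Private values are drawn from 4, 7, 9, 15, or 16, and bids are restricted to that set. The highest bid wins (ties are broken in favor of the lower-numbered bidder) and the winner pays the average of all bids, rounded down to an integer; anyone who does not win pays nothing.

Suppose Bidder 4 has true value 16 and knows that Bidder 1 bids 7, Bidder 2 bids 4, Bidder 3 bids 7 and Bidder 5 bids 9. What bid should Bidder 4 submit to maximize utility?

9

Bid 4: loses, pays 0, utility 0.
Bid 7: loses, pays 0, utility 0.
Bid 9: wins, pays 7, utility 16 - 7 = 9.
Bid 15: wins, pays 8, utility 16 - 8 = 8.
Bid 16: wins, pays 8, utility 16 - 8 = 8.
The best choice is 9 with utility 9.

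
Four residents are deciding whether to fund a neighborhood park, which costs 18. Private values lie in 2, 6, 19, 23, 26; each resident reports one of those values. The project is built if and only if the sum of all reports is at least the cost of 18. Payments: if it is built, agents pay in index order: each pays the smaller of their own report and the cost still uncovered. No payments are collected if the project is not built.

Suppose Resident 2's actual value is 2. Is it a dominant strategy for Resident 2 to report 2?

Check each profile of the others' reports and compare truth against every alternative report.
Others report (2, 2, 19): truth gives 0, best alternative gives -4.
Others report (2, 2, 23): truth gives 0, best alternative gives -4.
Others report (2, 2, 26): truth gives 0, best alternative gives -4.
Others report (2, 6, 6): truth gives 0, best alternative gives -4.
Others report (2, 6, 19): truth gives 0, best alternative gives -4.
Others report (2, 6, 23): truth gives 0, best alternative gives -4.
(Remaining 119 profiles checked similarly; truth is weakly best in each.)
In every case the truthful report is at least as good as any alternative, so it is a dominant strategy.

Yes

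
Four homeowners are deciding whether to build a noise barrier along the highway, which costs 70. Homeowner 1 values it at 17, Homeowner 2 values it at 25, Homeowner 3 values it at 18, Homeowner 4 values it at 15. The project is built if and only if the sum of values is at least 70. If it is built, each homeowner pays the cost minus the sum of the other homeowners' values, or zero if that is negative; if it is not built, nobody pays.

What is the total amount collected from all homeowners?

Total value 75 ≥ cost 70, so it is built.
Homeowner 1: others sum to 58; max(0, 70 - 58) = 12.
Homeowner 2: others sum to 50; max(0, 70 - 50) = 20.
Homeowner 3: others sum to 57; max(0, 70 - 57) = 13.
Homeowner 4: others sum to 60; max(0, 70 - 60) = 10.
Total collected = 12 + 20 + 13 + 10 = 55.

55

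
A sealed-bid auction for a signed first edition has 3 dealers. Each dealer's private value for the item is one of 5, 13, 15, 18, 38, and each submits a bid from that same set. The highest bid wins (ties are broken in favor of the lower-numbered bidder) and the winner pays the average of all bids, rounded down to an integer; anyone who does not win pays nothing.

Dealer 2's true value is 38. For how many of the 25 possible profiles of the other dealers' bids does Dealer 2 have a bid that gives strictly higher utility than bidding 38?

Others bid (5, 5): truth gives 22; bid 13 gives 31 > 22. Violating.
Others bid (5, 13): truth gives 20; bid 13 gives 28 > 20. Violating.
Others bid (5, 15): truth gives 19; bid 15 gives 27 > 19. Violating.
Others bid (5, 18): truth gives 18; bid 18 gives 25 > 18. Violating.
Others bid (5, 38): truth gives 11; no alternative beats it.
Others bid (13, 38): truth gives 9; no alternative beats it.
(Checking all 25 profiles: 12 have a profitable deviation, 13 do not.)

12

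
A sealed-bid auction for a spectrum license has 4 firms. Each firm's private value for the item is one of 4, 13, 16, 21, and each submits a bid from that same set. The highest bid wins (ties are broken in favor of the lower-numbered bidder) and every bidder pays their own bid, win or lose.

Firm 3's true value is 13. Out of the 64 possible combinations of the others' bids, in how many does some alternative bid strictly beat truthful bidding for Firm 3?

62

Others bid (4, 4, 16): truth gives -13; bid 16 gives -3 > -13. Violating.
Others bid (4, 4, 21): truth gives -13; bid 4 gives -4 > -13. Violating.
Others bid (4, 13, 4): truth gives -13; bid 16 gives -3 > -13. Violating.
Others bid (4, 13, 13): truth gives -13; bid 16 gives -3 > -13. Violating.
Others bid (4, 4, 4): truth gives 0; no alternative beats it.
Others bid (4, 4, 13): truth gives 0; no alternative beats it.
(Checking all 64 profiles: 62 have a profitable deviation, 2 do not.)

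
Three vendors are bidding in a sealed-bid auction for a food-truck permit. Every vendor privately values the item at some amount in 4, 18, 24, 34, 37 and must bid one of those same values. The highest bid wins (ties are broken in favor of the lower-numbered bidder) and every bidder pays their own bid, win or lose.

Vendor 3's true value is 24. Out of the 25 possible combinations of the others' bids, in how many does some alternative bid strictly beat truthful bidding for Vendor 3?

Others bid (4, 4): truth gives 0; bid 18 gives 6 > 0. Violating.
Others bid (4, 24): truth gives -24; bid 4 gives -4 > -24. Violating.
Others bid (4, 34): truth gives -24; bid 4 gives -4 > -24. Violating.
Others bid (4, 37): truth gives -24; bid 4 gives -4 > -24. Violating.
Others bid (4, 18): truth gives 0; no alternative beats it.
Others bid (18, 4): truth gives 0; no alternative beats it.
(Checking all 25 profiles: 22 have a profitable deviation, 3 do not.)

22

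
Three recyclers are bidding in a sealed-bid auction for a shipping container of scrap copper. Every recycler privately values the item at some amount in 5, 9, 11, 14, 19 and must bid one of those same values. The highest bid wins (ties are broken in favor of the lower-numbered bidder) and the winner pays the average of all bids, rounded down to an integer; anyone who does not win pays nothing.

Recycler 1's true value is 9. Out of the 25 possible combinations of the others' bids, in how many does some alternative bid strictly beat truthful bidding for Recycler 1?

1

Others bid (5, 5): truth gives 3; bid 5 gives 4 > 3. Violating.
Others bid (5, 9): truth gives 2; no alternative beats it.
Others bid (5, 11): truth gives 0; no alternative beats it.
(Checking all 25 profiles: 1 has a profitable deviation, 24 do not.)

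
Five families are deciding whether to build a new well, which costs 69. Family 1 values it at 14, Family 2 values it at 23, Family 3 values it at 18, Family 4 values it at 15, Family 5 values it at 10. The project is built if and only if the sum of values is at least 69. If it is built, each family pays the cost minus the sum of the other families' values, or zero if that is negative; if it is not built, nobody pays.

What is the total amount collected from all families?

26

Total value 80 ≥ cost 69, so it is built.
Family 1: others sum to 66; max(0, 69 - 66) = 3.
Family 2: others sum to 57; max(0, 69 - 57) = 12.
Family 3: others sum to 62; max(0, 69 - 62) = 7.
Family 4: others sum to 65; max(0, 69 - 65) = 4.
Family 5: others sum to 70; max(0, 69 - 70) = 0.
Total collected = 3 + 12 + 7 + 4 + 0 = 26.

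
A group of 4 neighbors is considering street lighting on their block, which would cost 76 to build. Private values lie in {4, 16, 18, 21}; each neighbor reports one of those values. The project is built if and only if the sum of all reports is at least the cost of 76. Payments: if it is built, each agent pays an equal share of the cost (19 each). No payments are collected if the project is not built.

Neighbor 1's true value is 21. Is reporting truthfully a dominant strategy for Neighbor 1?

Check each profile of the others' reports and compare truth against every alternative report.
Others report (16, 18, 21): truth gives 2, best alternative gives 0.
Others report (16, 21, 18): truth gives 2, best alternative gives 0.
Others report (18, 16, 21): truth gives 2, best alternative gives 0.
Others report (18, 18, 21): truth gives 2, best alternative gives 0.
Others report (18, 21, 16): truth gives 2, best alternative gives 0.
Others report (18, 21, 18): truth gives 2, best alternative gives 0.
(Remaining 58 profiles checked similarly; truth is weakly best in each.)
In every case the truthful report is at least as good as any alternative, so it is a dominant strategy.

Yes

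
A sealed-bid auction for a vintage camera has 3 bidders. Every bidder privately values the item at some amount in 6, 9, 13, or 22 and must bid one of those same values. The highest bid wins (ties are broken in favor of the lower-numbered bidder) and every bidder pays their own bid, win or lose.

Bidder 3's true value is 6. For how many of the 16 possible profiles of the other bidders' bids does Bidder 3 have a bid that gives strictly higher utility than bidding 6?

1

Others bid (6, 6): truth gives -6; bid 9 gives -3 > -6. Violating.
Others bid (6, 9): truth gives -6; no alternative beats it.
Others bid (6, 13): truth gives -6; no alternative beats it.
(Checking all 16 profiles: 1 has a profitable deviation, 15 do not.)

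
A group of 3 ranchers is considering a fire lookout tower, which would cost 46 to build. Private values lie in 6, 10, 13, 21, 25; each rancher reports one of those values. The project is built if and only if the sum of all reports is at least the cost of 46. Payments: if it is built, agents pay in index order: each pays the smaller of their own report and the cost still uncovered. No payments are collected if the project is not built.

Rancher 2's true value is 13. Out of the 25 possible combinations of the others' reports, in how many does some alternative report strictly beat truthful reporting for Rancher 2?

Others report (13, 25): truth gives 0; report 10 gives 3 > 0. Violating.
Others report (21, 21): truth gives 0; report 6 gives 7 > 0. Violating.
Others report (21, 25): truth gives 0; report 6 gives 7 > 0. Violating.
Others report (25, 13): truth gives 0; report 10 gives 3 > 0. Violating.
Others report (6, 6): truth gives 0; no alternative beats it.
Others report (6, 10): truth gives 0; no alternative beats it.
(Checking all 25 profiles: 6 have a profitable deviation, 19 do not.)

6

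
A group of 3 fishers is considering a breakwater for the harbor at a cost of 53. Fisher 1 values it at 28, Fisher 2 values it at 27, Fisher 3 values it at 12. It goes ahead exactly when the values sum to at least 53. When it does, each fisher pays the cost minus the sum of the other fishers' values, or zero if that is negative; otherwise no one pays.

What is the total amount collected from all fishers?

27

Total value 67 ≥ cost 53, so it is built.
Fisher 1: others sum to 39; max(0, 53 - 39) = 14.
Fisher 2: others sum to 40; max(0, 53 - 40) = 13.
Fisher 3: others sum to 55; max(0, 53 - 55) = 0.
Total collected = 14 + 13 + 0 = 27.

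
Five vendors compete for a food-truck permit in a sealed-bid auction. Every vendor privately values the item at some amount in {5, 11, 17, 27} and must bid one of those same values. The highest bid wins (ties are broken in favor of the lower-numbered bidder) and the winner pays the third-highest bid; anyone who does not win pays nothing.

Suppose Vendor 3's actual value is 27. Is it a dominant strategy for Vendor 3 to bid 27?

Yes

Check each profile of the others' bids and compare truth against every alternative bid.
Others bid (5, 5, 5, 27): truth gives 22, best alternative gives 0.
Others bid (5, 5, 27, 5): truth gives 22, best alternative gives 0.
Others bid (5, 17, 5, 5): truth gives 22, best alternative gives 0.
Others bid (17, 5, 5, 5): truth gives 22, best alternative gives 0.
Others bid (5, 5, 11, 27): truth gives 16, best alternative gives 0.
Others bid (5, 5, 27, 11): truth gives 16, best alternative gives 0.
(Remaining 250 profiles checked similarly; truth is weakly best in each.)
In every case the truthful bid is at least as good as any alternative, so it is a dominant strategy.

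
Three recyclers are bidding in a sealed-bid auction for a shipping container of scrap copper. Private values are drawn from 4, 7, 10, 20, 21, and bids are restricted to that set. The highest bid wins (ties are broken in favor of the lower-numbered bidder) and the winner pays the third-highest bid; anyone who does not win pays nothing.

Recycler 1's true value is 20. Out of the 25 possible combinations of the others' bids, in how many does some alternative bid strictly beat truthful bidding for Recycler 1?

Others bid (4, 21): truth gives 0; bid 21 gives 16 > 0. Violating.
Others bid (7, 21): truth gives 0; bid 21 gives 13 > 0. Violating.
Others bid (10, 21): truth gives 0; bid 21 gives 10 > 0. Violating.
Others bid (21, 4): truth gives 0; bid 21 gives 16 > 0. Violating.
Others bid (4, 4): truth gives 16; no alternative beats it.
Others bid (4, 7): truth gives 16; no alternative beats it.
(Checking all 25 profiles: 6 have a profitable deviation, 19 do not.)

6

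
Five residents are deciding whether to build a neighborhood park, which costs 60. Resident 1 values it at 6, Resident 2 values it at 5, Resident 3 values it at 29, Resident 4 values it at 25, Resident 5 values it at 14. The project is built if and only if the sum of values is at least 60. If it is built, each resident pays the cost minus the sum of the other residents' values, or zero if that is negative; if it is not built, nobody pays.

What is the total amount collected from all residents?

Total value 79 ≥ cost 60, so it is built.
Resident 1: others sum to 73; max(0, 60 - 73) = 0.
Resident 2: others sum to 74; max(0, 60 - 74) = 0.
Resident 3: others sum to 50; max(0, 60 - 50) = 10.
Resident 4: others sum to 54; max(0, 60 - 54) = 6.
Resident 5: others sum to 65; max(0, 60 - 65) = 0.
Total collected = 0 + 0 + 10 + 6 + 0 = 16.

16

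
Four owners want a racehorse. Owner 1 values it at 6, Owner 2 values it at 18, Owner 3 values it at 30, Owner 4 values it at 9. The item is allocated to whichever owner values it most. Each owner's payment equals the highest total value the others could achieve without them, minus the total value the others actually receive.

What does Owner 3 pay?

18

Owner 3 has the highest value and receives the item.
Without Owner 3, the item would go to the next-highest value, 18, so the others could achieve 18.
With Owner 3 present and winning, the others receive nothing, so their total is 0.
Payment = 18 - 0 = 18.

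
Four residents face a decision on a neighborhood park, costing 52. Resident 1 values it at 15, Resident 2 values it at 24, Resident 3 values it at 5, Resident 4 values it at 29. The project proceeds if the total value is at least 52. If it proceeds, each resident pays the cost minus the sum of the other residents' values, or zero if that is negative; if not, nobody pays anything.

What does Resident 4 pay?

Total value 73 ≥ cost 52, so the project is built.
The other residents' values sum to 44.
Cost minus that sum is 52 - 44 = 8.

8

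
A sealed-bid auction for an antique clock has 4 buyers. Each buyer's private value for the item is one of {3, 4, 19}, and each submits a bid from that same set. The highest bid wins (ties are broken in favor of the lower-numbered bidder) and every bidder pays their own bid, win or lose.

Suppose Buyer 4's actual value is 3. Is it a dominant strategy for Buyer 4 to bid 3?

Consider the case where Buyer 1 bids 3, Buyer 2 bids 3 and Buyer 3 bids 3.
Truthful bid 3: loses but pays 3, utility -3.
Bid 4 instead: wins, pays 4, utility 3 - 4 = -1.
Since -1 > -3, bidding 4 is strictly better here, so truthful bidding is not dominant.

No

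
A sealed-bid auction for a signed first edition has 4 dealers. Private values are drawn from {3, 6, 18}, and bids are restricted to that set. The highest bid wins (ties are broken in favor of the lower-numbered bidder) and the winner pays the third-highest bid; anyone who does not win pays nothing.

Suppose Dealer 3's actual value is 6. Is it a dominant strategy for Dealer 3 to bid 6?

No

Consider the case where Dealer 1 bids 3, Dealer 2 bids 3 and Dealer 4 bids 18.
Truthful bid 6: loses, pays 0, utility 0.
Bid 18 instead: wins, pays 3, utility 6 - 3 = 3.
Since 3 > 0, bidding 18 is strictly better here, so truthful bidding is not dominant.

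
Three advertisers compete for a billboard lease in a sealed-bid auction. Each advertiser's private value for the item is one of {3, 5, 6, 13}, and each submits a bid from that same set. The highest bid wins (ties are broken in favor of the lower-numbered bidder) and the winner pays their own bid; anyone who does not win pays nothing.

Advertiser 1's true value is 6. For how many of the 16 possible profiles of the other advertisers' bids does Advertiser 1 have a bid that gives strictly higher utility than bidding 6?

4

Others bid (3, 3): truth gives 0; bid 3 gives 3 > 0. Violating.
Others bid (3, 5): truth gives 0; bid 5 gives 1 > 0. Violating.
Others bid (5, 3): truth gives 0; bid 5 gives 1 > 0. Violating.
Others bid (5, 5): truth gives 0; bid 5 gives 1 > 0. Violating.
Others bid (3, 6): truth gives 0; no alternative beats it.
Others bid (3, 13): truth gives 0; no alternative beats it.
(Checking all 16 profiles: 4 have a profitable deviation, 12 do not.)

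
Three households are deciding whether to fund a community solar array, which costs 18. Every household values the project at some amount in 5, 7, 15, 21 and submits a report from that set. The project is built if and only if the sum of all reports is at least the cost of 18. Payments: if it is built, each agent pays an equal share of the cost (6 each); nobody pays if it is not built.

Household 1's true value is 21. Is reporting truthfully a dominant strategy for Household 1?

Check each profile of the others' reports and compare truth against every alternative report.
Others report (5, 5): truth gives 15, best alternative gives 15.
Others report (5, 7): truth gives 15, best alternative gives 15.
Others report (5, 15): truth gives 15, best alternative gives 15.
Others report (5, 21): truth gives 15, best alternative gives 15.
Others report (7, 5): truth gives 15, best alternative gives 15.
Others report (7, 7): truth gives 15, best alternative gives 15.
(Remaining 10 profiles checked similarly; truth is weakly best in each.)
In every case the truthful report is at least as good as any alternative, so it is a dominant strategy.

Yes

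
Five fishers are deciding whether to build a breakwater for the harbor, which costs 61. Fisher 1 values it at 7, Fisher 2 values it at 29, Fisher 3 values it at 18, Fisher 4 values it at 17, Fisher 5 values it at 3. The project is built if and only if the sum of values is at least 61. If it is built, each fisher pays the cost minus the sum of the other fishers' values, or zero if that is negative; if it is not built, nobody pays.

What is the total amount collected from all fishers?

Total value 74 ≥ cost 61, so it is built.
Fisher 1: others sum to 67; max(0, 61 - 67) = 0.
Fisher 2: others sum to 45; max(0, 61 - 45) = 16.
Fisher 3: others sum to 56; max(0, 61 - 56) = 5.
Fisher 4: others sum to 57; max(0, 61 - 57) = 4.
Fisher 5: others sum to 71; max(0, 61 - 71) = 0.
Total collected = 0 + 16 + 5 + 4 + 0 = 25.

25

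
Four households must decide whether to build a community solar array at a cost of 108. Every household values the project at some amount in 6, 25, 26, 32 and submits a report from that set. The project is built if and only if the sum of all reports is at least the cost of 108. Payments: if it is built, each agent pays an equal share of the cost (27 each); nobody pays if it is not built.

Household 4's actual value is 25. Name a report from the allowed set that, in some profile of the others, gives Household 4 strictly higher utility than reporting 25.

Suppose Household 1 reports 25, Household 2 reports 26 and Household 3 reports 32.
Report 25: project built, pays 27, utility 25 - 27 = -2.
Report 6: project not built, utility 0.
So reporting 6 beats truth here (0 > -2).

6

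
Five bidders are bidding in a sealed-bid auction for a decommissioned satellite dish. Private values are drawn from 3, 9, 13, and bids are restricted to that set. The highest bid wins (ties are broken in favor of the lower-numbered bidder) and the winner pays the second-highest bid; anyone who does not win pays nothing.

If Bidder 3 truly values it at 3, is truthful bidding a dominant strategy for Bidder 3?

Check each profile of the others' bids and compare truth against every alternative bid.
Others bid (3, 3, 3, 9): truth gives 0, best alternative gives -6.
Others bid (3, 3, 9, 3): truth gives 0, best alternative gives -6.
Others bid (3, 3, 9, 9): truth gives 0, best alternative gives -6.
Others bid (3, 3, 3, 3): truth gives 0, best alternative gives 0.
Others bid (3, 3, 3, 13): truth gives 0, best alternative gives 0.
Others bid (3, 3, 9, 13): truth gives 0, best alternative gives 0.
(Remaining 75 profiles checked similarly; truth is weakly best in each.)
In every case the truthful bid is at least as good as any alternative, so it is a dominant strategy.

Yes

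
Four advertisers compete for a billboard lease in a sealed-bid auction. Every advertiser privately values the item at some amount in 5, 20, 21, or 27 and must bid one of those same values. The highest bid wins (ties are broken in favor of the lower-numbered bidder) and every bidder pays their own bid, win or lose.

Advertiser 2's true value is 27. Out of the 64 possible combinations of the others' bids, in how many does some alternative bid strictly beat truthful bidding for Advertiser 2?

34

Others bid (5, 5, 5): truth gives 0; bid 20 gives 7 > 0. Violating.
Others bid (5, 5, 20): truth gives 0; bid 20 gives 7 > 0. Violating.
Others bid (5, 5, 21): truth gives 0; bid 21 gives 6 > 0. Violating.
Others bid (5, 20, 5): truth gives 0; bid 20 gives 7 > 0. Violating.
Others bid (5, 5, 27): truth gives 0; no alternative beats it.
Others bid (5, 20, 27): truth gives 0; no alternative beats it.
(Checking all 64 profiles: 34 have a profitable deviation, 30 do not.)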